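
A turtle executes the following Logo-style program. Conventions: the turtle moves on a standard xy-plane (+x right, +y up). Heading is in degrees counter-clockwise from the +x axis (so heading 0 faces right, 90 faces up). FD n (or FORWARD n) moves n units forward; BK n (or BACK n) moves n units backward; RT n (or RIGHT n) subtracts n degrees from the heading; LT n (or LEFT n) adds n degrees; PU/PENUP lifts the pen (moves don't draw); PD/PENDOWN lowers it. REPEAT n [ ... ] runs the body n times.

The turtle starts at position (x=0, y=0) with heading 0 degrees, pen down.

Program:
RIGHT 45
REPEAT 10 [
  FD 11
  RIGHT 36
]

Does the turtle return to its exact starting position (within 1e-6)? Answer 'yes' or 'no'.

Answer: yes

Derivation:
Executing turtle program step by step:
Start: pos=(0,0), heading=0, pen down
RT 45: heading 0 -> 315
REPEAT 10 [
  -- iteration 1/10 --
  FD 11: (0,0) -> (7.778,-7.778) [heading=315, draw]
  RT 36: heading 315 -> 279
  -- iteration 2/10 --
  FD 11: (7.778,-7.778) -> (9.499,-18.643) [heading=279, draw]
  RT 36: heading 279 -> 243
  -- iteration 3/10 --
  FD 11: (9.499,-18.643) -> (4.505,-28.444) [heading=243, draw]
  RT 36: heading 243 -> 207
  -- iteration 4/10 --
  FD 11: (4.505,-28.444) -> (-5.296,-33.438) [heading=207, draw]
  RT 36: heading 207 -> 171
  -- iteration 5/10 --
  FD 11: (-5.296,-33.438) -> (-16.161,-31.717) [heading=171, draw]
  RT 36: heading 171 -> 135
  -- iteration 6/10 --
  FD 11: (-16.161,-31.717) -> (-23.939,-23.939) [heading=135, draw]
  RT 36: heading 135 -> 99
  -- iteration 7/10 --
  FD 11: (-23.939,-23.939) -> (-25.66,-13.074) [heading=99, draw]
  RT 36: heading 99 -> 63
  -- iteration 8/10 --
  FD 11: (-25.66,-13.074) -> (-20.666,-3.273) [heading=63, draw]
  RT 36: heading 63 -> 27
  -- iteration 9/10 --
  FD 11: (-20.666,-3.273) -> (-10.865,1.721) [heading=27, draw]
  RT 36: heading 27 -> 351
  -- iteration 10/10 --
  FD 11: (-10.865,1.721) -> (0,0) [heading=351, draw]
  RT 36: heading 351 -> 315
]
Final: pos=(0,0), heading=315, 10 segment(s) drawn

Start position: (0, 0)
Final position: (0, 0)
Distance = 0; < 1e-6 -> CLOSED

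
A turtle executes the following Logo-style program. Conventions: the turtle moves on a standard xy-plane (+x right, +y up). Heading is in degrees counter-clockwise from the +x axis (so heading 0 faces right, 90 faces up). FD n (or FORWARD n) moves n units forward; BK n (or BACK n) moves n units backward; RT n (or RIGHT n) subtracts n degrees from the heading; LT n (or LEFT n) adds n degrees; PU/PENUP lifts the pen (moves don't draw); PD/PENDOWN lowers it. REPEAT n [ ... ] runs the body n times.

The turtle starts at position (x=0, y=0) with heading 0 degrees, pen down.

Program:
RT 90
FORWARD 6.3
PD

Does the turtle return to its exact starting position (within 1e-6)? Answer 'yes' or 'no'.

Answer: no

Derivation:
Executing turtle program step by step:
Start: pos=(0,0), heading=0, pen down
RT 90: heading 0 -> 270
FD 6.3: (0,0) -> (0,-6.3) [heading=270, draw]
PD: pen down
Final: pos=(0,-6.3), heading=270, 1 segment(s) drawn

Start position: (0, 0)
Final position: (0, -6.3)
Distance = 6.3; >= 1e-6 -> NOT closed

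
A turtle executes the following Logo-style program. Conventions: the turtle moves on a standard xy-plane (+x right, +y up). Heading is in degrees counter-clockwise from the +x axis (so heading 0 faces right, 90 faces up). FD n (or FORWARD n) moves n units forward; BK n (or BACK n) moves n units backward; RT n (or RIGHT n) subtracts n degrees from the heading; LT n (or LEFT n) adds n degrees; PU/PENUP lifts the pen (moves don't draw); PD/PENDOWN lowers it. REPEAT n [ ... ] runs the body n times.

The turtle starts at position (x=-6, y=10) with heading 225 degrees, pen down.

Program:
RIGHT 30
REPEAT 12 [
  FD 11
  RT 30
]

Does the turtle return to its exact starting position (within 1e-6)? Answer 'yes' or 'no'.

Answer: yes

Derivation:
Executing turtle program step by step:
Start: pos=(-6,10), heading=225, pen down
RT 30: heading 225 -> 195
REPEAT 12 [
  -- iteration 1/12 --
  FD 11: (-6,10) -> (-16.625,7.153) [heading=195, draw]
  RT 30: heading 195 -> 165
  -- iteration 2/12 --
  FD 11: (-16.625,7.153) -> (-27.25,10) [heading=165, draw]
  RT 30: heading 165 -> 135
  -- iteration 3/12 --
  FD 11: (-27.25,10) -> (-35.029,17.778) [heading=135, draw]
  RT 30: heading 135 -> 105
  -- iteration 4/12 --
  FD 11: (-35.029,17.778) -> (-37.876,28.403) [heading=105, draw]
  RT 30: heading 105 -> 75
  -- iteration 5/12 --
  FD 11: (-37.876,28.403) -> (-35.029,39.029) [heading=75, draw]
  RT 30: heading 75 -> 45
  -- iteration 6/12 --
  FD 11: (-35.029,39.029) -> (-27.25,46.807) [heading=45, draw]
  RT 30: heading 45 -> 15
  -- iteration 7/12 --
  FD 11: (-27.25,46.807) -> (-16.625,49.654) [heading=15, draw]
  RT 30: heading 15 -> 345
  -- iteration 8/12 --
  FD 11: (-16.625,49.654) -> (-6,46.807) [heading=345, draw]
  RT 30: heading 345 -> 315
  -- iteration 9/12 --
  FD 11: (-6,46.807) -> (1.778,39.029) [heading=315, draw]
  RT 30: heading 315 -> 285
  -- iteration 10/12 --
  FD 11: (1.778,39.029) -> (4.625,28.403) [heading=285, draw]
  RT 30: heading 285 -> 255
  -- iteration 11/12 --
  FD 11: (4.625,28.403) -> (1.778,17.778) [heading=255, draw]
  RT 30: heading 255 -> 225
  -- iteration 12/12 --
  FD 11: (1.778,17.778) -> (-6,10) [heading=225, draw]
  RT 30: heading 225 -> 195
]
Final: pos=(-6,10), heading=195, 12 segment(s) drawn

Start position: (-6, 10)
Final position: (-6, 10)
Distance = 0; < 1e-6 -> CLOSED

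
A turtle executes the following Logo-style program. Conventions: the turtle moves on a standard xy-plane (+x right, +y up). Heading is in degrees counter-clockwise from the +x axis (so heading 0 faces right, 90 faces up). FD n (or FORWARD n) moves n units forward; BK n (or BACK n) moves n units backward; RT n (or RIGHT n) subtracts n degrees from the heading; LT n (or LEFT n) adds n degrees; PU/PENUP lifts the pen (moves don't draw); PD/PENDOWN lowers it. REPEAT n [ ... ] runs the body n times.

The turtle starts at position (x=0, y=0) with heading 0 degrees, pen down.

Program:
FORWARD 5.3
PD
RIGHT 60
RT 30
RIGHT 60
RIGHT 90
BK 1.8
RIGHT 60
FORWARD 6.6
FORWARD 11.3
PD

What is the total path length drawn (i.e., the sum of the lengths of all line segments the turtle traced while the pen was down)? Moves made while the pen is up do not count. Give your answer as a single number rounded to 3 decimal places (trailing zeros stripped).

Answer: 25

Derivation:
Executing turtle program step by step:
Start: pos=(0,0), heading=0, pen down
FD 5.3: (0,0) -> (5.3,0) [heading=0, draw]
PD: pen down
RT 60: heading 0 -> 300
RT 30: heading 300 -> 270
RT 60: heading 270 -> 210
RT 90: heading 210 -> 120
BK 1.8: (5.3,0) -> (6.2,-1.559) [heading=120, draw]
RT 60: heading 120 -> 60
FD 6.6: (6.2,-1.559) -> (9.5,4.157) [heading=60, draw]
FD 11.3: (9.5,4.157) -> (15.15,13.943) [heading=60, draw]
PD: pen down
Final: pos=(15.15,13.943), heading=60, 4 segment(s) drawn

Segment lengths:
  seg 1: (0,0) -> (5.3,0), length = 5.3
  seg 2: (5.3,0) -> (6.2,-1.559), length = 1.8
  seg 3: (6.2,-1.559) -> (9.5,4.157), length = 6.6
  seg 4: (9.5,4.157) -> (15.15,13.943), length = 11.3
Total = 25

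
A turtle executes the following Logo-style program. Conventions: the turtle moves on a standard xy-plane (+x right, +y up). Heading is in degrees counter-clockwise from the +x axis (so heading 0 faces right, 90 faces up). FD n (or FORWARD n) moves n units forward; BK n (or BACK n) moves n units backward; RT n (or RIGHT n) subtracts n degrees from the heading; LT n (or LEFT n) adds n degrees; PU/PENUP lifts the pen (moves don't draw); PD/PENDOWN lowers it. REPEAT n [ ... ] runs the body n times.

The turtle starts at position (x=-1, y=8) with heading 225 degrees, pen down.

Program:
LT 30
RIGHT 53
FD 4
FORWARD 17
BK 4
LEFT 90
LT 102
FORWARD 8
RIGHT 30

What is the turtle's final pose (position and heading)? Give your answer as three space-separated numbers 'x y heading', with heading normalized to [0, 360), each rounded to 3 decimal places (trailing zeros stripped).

Executing turtle program step by step:
Start: pos=(-1,8), heading=225, pen down
LT 30: heading 225 -> 255
RT 53: heading 255 -> 202
FD 4: (-1,8) -> (-4.709,6.502) [heading=202, draw]
FD 17: (-4.709,6.502) -> (-20.471,0.133) [heading=202, draw]
BK 4: (-20.471,0.133) -> (-16.762,1.632) [heading=202, draw]
LT 90: heading 202 -> 292
LT 102: heading 292 -> 34
FD 8: (-16.762,1.632) -> (-10.13,6.105) [heading=34, draw]
RT 30: heading 34 -> 4
Final: pos=(-10.13,6.105), heading=4, 4 segment(s) drawn

Answer: -10.13 6.105 4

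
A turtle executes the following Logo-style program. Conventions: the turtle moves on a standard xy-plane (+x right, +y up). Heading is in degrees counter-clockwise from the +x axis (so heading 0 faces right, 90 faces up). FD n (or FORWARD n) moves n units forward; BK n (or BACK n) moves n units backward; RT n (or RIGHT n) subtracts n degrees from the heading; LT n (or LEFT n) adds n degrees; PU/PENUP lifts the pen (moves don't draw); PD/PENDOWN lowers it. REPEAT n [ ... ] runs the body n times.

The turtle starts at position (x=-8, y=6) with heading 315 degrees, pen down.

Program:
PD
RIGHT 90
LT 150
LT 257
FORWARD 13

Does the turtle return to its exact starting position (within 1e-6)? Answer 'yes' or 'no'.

Executing turtle program step by step:
Start: pos=(-8,6), heading=315, pen down
PD: pen down
RT 90: heading 315 -> 225
LT 150: heading 225 -> 15
LT 257: heading 15 -> 272
FD 13: (-8,6) -> (-7.546,-6.992) [heading=272, draw]
Final: pos=(-7.546,-6.992), heading=272, 1 segment(s) drawn

Start position: (-8, 6)
Final position: (-7.546, -6.992)
Distance = 13; >= 1e-6 -> NOT closed

Answer: no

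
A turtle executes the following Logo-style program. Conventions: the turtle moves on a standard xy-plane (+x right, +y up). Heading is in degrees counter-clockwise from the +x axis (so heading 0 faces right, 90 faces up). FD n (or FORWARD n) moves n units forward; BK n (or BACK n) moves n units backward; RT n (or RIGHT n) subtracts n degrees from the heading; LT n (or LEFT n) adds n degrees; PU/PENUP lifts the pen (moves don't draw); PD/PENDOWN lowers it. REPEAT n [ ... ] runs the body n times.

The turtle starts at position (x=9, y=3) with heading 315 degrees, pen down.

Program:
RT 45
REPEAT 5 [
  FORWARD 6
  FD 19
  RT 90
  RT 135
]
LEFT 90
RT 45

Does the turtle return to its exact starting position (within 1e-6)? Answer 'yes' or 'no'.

Executing turtle program step by step:
Start: pos=(9,3), heading=315, pen down
RT 45: heading 315 -> 270
REPEAT 5 [
  -- iteration 1/5 --
  FD 6: (9,3) -> (9,-3) [heading=270, draw]
  FD 19: (9,-3) -> (9,-22) [heading=270, draw]
  RT 90: heading 270 -> 180
  RT 135: heading 180 -> 45
  -- iteration 2/5 --
  FD 6: (9,-22) -> (13.243,-17.757) [heading=45, draw]
  FD 19: (13.243,-17.757) -> (26.678,-4.322) [heading=45, draw]
  RT 90: heading 45 -> 315
  RT 135: heading 315 -> 180
  -- iteration 3/5 --
  FD 6: (26.678,-4.322) -> (20.678,-4.322) [heading=180, draw]
  FD 19: (20.678,-4.322) -> (1.678,-4.322) [heading=180, draw]
  RT 90: heading 180 -> 90
  RT 135: heading 90 -> 315
  -- iteration 4/5 --
  FD 6: (1.678,-4.322) -> (5.92,-8.565) [heading=315, draw]
  FD 19: (5.92,-8.565) -> (19.355,-22) [heading=315, draw]
  RT 90: heading 315 -> 225
  RT 135: heading 225 -> 90
  -- iteration 5/5 --
  FD 6: (19.355,-22) -> (19.355,-16) [heading=90, draw]
  FD 19: (19.355,-16) -> (19.355,3) [heading=90, draw]
  RT 90: heading 90 -> 0
  RT 135: heading 0 -> 225
]
LT 90: heading 225 -> 315
RT 45: heading 315 -> 270
Final: pos=(19.355,3), heading=270, 10 segment(s) drawn

Start position: (9, 3)
Final position: (19.355, 3)
Distance = 10.355; >= 1e-6 -> NOT closed

Answer: no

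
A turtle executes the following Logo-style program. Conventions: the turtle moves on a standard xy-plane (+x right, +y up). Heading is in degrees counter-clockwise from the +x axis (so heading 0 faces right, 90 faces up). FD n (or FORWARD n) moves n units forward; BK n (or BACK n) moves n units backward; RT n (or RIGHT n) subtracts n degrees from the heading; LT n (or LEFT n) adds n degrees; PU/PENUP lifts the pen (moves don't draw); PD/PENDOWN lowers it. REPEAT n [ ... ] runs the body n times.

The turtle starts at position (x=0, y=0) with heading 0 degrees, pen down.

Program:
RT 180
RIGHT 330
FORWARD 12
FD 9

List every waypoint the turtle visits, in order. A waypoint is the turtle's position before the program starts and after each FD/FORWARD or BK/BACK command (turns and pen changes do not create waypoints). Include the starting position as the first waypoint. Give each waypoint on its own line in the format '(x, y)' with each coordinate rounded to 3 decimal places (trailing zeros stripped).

Answer: (0, 0)
(-10.392, -6)
(-18.187, -10.5)

Derivation:
Executing turtle program step by step:
Start: pos=(0,0), heading=0, pen down
RT 180: heading 0 -> 180
RT 330: heading 180 -> 210
FD 12: (0,0) -> (-10.392,-6) [heading=210, draw]
FD 9: (-10.392,-6) -> (-18.187,-10.5) [heading=210, draw]
Final: pos=(-18.187,-10.5), heading=210, 2 segment(s) drawn
Waypoints (3 total):
(0, 0)
(-10.392, -6)
(-18.187, -10.5)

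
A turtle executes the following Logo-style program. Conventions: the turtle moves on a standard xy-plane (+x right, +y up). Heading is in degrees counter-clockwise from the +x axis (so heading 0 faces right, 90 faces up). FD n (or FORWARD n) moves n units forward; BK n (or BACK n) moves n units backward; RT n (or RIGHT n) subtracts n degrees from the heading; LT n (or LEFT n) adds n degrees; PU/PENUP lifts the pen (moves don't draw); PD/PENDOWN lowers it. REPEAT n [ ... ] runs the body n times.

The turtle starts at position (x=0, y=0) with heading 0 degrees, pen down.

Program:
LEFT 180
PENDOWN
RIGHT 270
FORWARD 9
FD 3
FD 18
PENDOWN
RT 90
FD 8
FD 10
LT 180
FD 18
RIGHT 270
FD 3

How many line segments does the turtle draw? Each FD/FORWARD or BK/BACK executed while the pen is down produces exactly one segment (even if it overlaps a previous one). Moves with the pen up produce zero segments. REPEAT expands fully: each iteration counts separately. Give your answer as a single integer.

Answer: 7

Derivation:
Executing turtle program step by step:
Start: pos=(0,0), heading=0, pen down
LT 180: heading 0 -> 180
PD: pen down
RT 270: heading 180 -> 270
FD 9: (0,0) -> (0,-9) [heading=270, draw]
FD 3: (0,-9) -> (0,-12) [heading=270, draw]
FD 18: (0,-12) -> (0,-30) [heading=270, draw]
PD: pen down
RT 90: heading 270 -> 180
FD 8: (0,-30) -> (-8,-30) [heading=180, draw]
FD 10: (-8,-30) -> (-18,-30) [heading=180, draw]
LT 180: heading 180 -> 0
FD 18: (-18,-30) -> (0,-30) [heading=0, draw]
RT 270: heading 0 -> 90
FD 3: (0,-30) -> (0,-27) [heading=90, draw]
Final: pos=(0,-27), heading=90, 7 segment(s) drawn
Segments drawn: 7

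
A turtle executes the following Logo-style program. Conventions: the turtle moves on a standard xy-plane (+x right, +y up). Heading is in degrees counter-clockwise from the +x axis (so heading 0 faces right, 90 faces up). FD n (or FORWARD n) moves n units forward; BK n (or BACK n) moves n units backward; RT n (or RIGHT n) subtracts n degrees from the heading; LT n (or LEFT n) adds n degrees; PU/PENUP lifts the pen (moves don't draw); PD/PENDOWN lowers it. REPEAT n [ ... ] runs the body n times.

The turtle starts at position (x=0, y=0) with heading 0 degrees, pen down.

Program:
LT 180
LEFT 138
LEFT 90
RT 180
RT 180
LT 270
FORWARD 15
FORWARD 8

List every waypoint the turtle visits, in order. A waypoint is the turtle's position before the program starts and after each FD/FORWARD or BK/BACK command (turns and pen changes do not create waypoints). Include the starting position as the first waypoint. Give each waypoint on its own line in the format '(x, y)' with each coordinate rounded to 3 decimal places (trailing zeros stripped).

Answer: (0, 0)
(11.147, -10.037)
(17.092, -15.39)

Derivation:
Executing turtle program step by step:
Start: pos=(0,0), heading=0, pen down
LT 180: heading 0 -> 180
LT 138: heading 180 -> 318
LT 90: heading 318 -> 48
RT 180: heading 48 -> 228
RT 180: heading 228 -> 48
LT 270: heading 48 -> 318
FD 15: (0,0) -> (11.147,-10.037) [heading=318, draw]
FD 8: (11.147,-10.037) -> (17.092,-15.39) [heading=318, draw]
Final: pos=(17.092,-15.39), heading=318, 2 segment(s) drawn
Waypoints (3 total):
(0, 0)
(11.147, -10.037)
(17.092, -15.39)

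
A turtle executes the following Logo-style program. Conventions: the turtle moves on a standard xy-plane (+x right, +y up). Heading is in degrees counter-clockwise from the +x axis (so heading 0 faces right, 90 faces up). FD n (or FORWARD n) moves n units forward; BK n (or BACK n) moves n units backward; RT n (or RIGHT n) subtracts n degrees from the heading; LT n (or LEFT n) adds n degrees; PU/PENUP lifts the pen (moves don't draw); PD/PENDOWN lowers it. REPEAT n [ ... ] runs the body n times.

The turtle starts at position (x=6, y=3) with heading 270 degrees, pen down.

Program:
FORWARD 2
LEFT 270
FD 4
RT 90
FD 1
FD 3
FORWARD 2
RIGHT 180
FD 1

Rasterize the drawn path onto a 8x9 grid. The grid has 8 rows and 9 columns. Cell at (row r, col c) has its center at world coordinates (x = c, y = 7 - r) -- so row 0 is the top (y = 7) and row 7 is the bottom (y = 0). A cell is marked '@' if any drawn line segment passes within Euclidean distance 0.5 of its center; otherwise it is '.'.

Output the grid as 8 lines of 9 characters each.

Segment 0: (6,3) -> (6,1)
Segment 1: (6,1) -> (2,1)
Segment 2: (2,1) -> (2,2)
Segment 3: (2,2) -> (2,5)
Segment 4: (2,5) -> (2,7)
Segment 5: (2,7) -> (2,6)

Answer: ..@......
..@......
..@......
..@......
..@...@..
..@...@..
..@@@@@..
.........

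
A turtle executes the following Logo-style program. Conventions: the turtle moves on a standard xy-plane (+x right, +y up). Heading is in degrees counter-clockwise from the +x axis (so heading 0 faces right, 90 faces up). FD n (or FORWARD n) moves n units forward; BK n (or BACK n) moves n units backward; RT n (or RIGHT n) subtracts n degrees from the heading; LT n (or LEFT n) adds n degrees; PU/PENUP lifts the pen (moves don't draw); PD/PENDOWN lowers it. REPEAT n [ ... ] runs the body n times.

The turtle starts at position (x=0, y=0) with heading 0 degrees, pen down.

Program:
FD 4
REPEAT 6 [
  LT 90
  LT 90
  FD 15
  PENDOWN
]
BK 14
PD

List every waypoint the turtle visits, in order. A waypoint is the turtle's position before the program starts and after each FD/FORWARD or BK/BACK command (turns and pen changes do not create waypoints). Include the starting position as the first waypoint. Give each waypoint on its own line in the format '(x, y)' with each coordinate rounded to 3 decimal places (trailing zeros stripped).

Answer: (0, 0)
(4, 0)
(-11, 0)
(4, 0)
(-11, 0)
(4, 0)
(-11, 0)
(4, 0)
(-10, 0)

Derivation:
Executing turtle program step by step:
Start: pos=(0,0), heading=0, pen down
FD 4: (0,0) -> (4,0) [heading=0, draw]
REPEAT 6 [
  -- iteration 1/6 --
  LT 90: heading 0 -> 90
  LT 90: heading 90 -> 180
  FD 15: (4,0) -> (-11,0) [heading=180, draw]
  PD: pen down
  -- iteration 2/6 --
  LT 90: heading 180 -> 270
  LT 90: heading 270 -> 0
  FD 15: (-11,0) -> (4,0) [heading=0, draw]
  PD: pen down
  -- iteration 3/6 --
  LT 90: heading 0 -> 90
  LT 90: heading 90 -> 180
  FD 15: (4,0) -> (-11,0) [heading=180, draw]
  PD: pen down
  -- iteration 4/6 --
  LT 90: heading 180 -> 270
  LT 90: heading 270 -> 0
  FD 15: (-11,0) -> (4,0) [heading=0, draw]
  PD: pen down
  -- iteration 5/6 --
  LT 90: heading 0 -> 90
  LT 90: heading 90 -> 180
  FD 15: (4,0) -> (-11,0) [heading=180, draw]
  PD: pen down
  -- iteration 6/6 --
  LT 90: heading 180 -> 270
  LT 90: heading 270 -> 0
  FD 15: (-11,0) -> (4,0) [heading=0, draw]
  PD: pen down
]
BK 14: (4,0) -> (-10,0) [heading=0, draw]
PD: pen down
Final: pos=(-10,0), heading=0, 8 segment(s) drawn
Waypoints (9 total):
(0, 0)
(4, 0)
(-11, 0)
(4, 0)
(-11, 0)
(4, 0)
(-11, 0)
(4, 0)
(-10, 0)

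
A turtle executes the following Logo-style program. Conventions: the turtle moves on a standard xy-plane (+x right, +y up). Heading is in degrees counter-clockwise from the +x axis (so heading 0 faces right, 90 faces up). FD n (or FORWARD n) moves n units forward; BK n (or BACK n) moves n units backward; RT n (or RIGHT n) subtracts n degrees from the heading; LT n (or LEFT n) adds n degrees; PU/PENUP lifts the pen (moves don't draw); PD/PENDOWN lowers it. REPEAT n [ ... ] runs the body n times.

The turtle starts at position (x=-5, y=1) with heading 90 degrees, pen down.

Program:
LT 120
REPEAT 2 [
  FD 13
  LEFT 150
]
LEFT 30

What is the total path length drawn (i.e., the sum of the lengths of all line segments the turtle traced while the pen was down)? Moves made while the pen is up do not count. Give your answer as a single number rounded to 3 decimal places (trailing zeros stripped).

Executing turtle program step by step:
Start: pos=(-5,1), heading=90, pen down
LT 120: heading 90 -> 210
REPEAT 2 [
  -- iteration 1/2 --
  FD 13: (-5,1) -> (-16.258,-5.5) [heading=210, draw]
  LT 150: heading 210 -> 0
  -- iteration 2/2 --
  FD 13: (-16.258,-5.5) -> (-3.258,-5.5) [heading=0, draw]
  LT 150: heading 0 -> 150
]
LT 30: heading 150 -> 180
Final: pos=(-3.258,-5.5), heading=180, 2 segment(s) drawn

Segment lengths:
  seg 1: (-5,1) -> (-16.258,-5.5), length = 13
  seg 2: (-16.258,-5.5) -> (-3.258,-5.5), length = 13
Total = 26

Answer: 26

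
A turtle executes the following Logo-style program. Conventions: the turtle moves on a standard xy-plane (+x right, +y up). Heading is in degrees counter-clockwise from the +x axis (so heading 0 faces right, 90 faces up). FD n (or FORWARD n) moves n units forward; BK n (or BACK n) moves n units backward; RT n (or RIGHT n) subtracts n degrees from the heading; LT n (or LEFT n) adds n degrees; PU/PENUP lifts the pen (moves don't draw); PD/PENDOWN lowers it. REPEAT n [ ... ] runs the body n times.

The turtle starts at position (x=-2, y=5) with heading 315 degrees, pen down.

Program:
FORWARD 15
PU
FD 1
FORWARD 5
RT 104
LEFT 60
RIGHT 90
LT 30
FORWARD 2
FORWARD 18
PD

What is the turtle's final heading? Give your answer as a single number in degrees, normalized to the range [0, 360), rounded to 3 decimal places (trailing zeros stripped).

Executing turtle program step by step:
Start: pos=(-2,5), heading=315, pen down
FD 15: (-2,5) -> (8.607,-5.607) [heading=315, draw]
PU: pen up
FD 1: (8.607,-5.607) -> (9.314,-6.314) [heading=315, move]
FD 5: (9.314,-6.314) -> (12.849,-9.849) [heading=315, move]
RT 104: heading 315 -> 211
LT 60: heading 211 -> 271
RT 90: heading 271 -> 181
LT 30: heading 181 -> 211
FD 2: (12.849,-9.849) -> (11.135,-10.879) [heading=211, move]
FD 18: (11.135,-10.879) -> (-4.294,-20.15) [heading=211, move]
PD: pen down
Final: pos=(-4.294,-20.15), heading=211, 1 segment(s) drawn

Answer: 211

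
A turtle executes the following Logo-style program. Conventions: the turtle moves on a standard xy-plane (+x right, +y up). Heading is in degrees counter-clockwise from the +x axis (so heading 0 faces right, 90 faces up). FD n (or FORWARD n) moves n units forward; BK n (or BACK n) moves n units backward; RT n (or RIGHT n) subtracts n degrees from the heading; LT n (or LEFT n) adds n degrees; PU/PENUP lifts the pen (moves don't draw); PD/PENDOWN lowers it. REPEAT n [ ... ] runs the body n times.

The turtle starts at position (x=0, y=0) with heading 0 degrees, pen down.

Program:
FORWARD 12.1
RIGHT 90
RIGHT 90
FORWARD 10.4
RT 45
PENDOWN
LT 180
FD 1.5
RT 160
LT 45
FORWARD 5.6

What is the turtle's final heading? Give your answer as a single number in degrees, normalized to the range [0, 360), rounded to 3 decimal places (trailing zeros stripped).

Answer: 200

Derivation:
Executing turtle program step by step:
Start: pos=(0,0), heading=0, pen down
FD 12.1: (0,0) -> (12.1,0) [heading=0, draw]
RT 90: heading 0 -> 270
RT 90: heading 270 -> 180
FD 10.4: (12.1,0) -> (1.7,0) [heading=180, draw]
RT 45: heading 180 -> 135
PD: pen down
LT 180: heading 135 -> 315
FD 1.5: (1.7,0) -> (2.761,-1.061) [heading=315, draw]
RT 160: heading 315 -> 155
LT 45: heading 155 -> 200
FD 5.6: (2.761,-1.061) -> (-2.502,-2.976) [heading=200, draw]
Final: pos=(-2.502,-2.976), heading=200, 4 segment(s) drawn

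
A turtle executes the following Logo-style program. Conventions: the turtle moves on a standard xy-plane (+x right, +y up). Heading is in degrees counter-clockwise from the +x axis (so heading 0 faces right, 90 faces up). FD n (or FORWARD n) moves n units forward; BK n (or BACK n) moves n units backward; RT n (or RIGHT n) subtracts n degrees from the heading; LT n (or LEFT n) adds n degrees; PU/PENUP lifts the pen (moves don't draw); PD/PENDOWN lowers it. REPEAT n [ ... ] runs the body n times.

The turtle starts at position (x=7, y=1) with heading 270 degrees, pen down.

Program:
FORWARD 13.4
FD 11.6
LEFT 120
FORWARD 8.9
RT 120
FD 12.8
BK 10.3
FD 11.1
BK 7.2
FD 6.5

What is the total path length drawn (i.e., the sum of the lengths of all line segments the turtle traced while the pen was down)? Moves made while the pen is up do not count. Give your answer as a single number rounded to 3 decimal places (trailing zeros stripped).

Answer: 81.8

Derivation:
Executing turtle program step by step:
Start: pos=(7,1), heading=270, pen down
FD 13.4: (7,1) -> (7,-12.4) [heading=270, draw]
FD 11.6: (7,-12.4) -> (7,-24) [heading=270, draw]
LT 120: heading 270 -> 30
FD 8.9: (7,-24) -> (14.708,-19.55) [heading=30, draw]
RT 120: heading 30 -> 270
FD 12.8: (14.708,-19.55) -> (14.708,-32.35) [heading=270, draw]
BK 10.3: (14.708,-32.35) -> (14.708,-22.05) [heading=270, draw]
FD 11.1: (14.708,-22.05) -> (14.708,-33.15) [heading=270, draw]
BK 7.2: (14.708,-33.15) -> (14.708,-25.95) [heading=270, draw]
FD 6.5: (14.708,-25.95) -> (14.708,-32.45) [heading=270, draw]
Final: pos=(14.708,-32.45), heading=270, 8 segment(s) drawn

Segment lengths:
  seg 1: (7,1) -> (7,-12.4), length = 13.4
  seg 2: (7,-12.4) -> (7,-24), length = 11.6
  seg 3: (7,-24) -> (14.708,-19.55), length = 8.9
  seg 4: (14.708,-19.55) -> (14.708,-32.35), length = 12.8
  seg 5: (14.708,-32.35) -> (14.708,-22.05), length = 10.3
  seg 6: (14.708,-22.05) -> (14.708,-33.15), length = 11.1
  seg 7: (14.708,-33.15) -> (14.708,-25.95), length = 7.2
  seg 8: (14.708,-25.95) -> (14.708,-32.45), length = 6.5
Total = 81.8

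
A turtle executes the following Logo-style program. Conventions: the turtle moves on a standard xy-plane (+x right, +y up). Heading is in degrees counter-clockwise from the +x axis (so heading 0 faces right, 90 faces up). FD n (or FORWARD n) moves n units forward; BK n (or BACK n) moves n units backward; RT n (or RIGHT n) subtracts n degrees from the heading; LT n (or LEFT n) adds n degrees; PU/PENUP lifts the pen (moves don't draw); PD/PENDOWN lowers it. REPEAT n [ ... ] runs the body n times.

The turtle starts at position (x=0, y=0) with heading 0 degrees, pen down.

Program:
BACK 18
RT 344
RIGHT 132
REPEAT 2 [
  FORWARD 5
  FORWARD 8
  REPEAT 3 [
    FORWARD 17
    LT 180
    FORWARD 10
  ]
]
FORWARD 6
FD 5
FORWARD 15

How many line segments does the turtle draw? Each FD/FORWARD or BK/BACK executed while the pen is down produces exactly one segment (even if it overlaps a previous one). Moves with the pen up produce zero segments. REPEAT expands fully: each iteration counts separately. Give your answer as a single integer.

Answer: 20

Derivation:
Executing turtle program step by step:
Start: pos=(0,0), heading=0, pen down
BK 18: (0,0) -> (-18,0) [heading=0, draw]
RT 344: heading 0 -> 16
RT 132: heading 16 -> 244
REPEAT 2 [
  -- iteration 1/2 --
  FD 5: (-18,0) -> (-20.192,-4.494) [heading=244, draw]
  FD 8: (-20.192,-4.494) -> (-23.699,-11.684) [heading=244, draw]
  REPEAT 3 [
    -- iteration 1/3 --
    FD 17: (-23.699,-11.684) -> (-31.151,-26.964) [heading=244, draw]
    LT 180: heading 244 -> 64
    FD 10: (-31.151,-26.964) -> (-26.767,-17.976) [heading=64, draw]
    -- iteration 2/3 --
    FD 17: (-26.767,-17.976) -> (-19.315,-2.696) [heading=64, draw]
    LT 180: heading 64 -> 244
    FD 10: (-19.315,-2.696) -> (-23.699,-11.684) [heading=244, draw]
    -- iteration 3/3 --
    FD 17: (-23.699,-11.684) -> (-31.151,-26.964) [heading=244, draw]
    LT 180: heading 244 -> 64
    FD 10: (-31.151,-26.964) -> (-26.767,-17.976) [heading=64, draw]
  ]
  -- iteration 2/2 --
  FD 5: (-26.767,-17.976) -> (-24.576,-13.482) [heading=64, draw]
  FD 8: (-24.576,-13.482) -> (-21.069,-6.292) [heading=64, draw]
  REPEAT 3 [
    -- iteration 1/3 --
    FD 17: (-21.069,-6.292) -> (-13.616,8.988) [heading=64, draw]
    LT 180: heading 64 -> 244
    FD 10: (-13.616,8.988) -> (-18,0) [heading=244, draw]
    -- iteration 2/3 --
    FD 17: (-18,0) -> (-25.452,-15.279) [heading=244, draw]
    LT 180: heading 244 -> 64
    FD 10: (-25.452,-15.279) -> (-21.069,-6.292) [heading=64, draw]
    -- iteration 3/3 --
    FD 17: (-21.069,-6.292) -> (-13.616,8.988) [heading=64, draw]
    LT 180: heading 64 -> 244
    FD 10: (-13.616,8.988) -> (-18,0) [heading=244, draw]
  ]
]
FD 6: (-18,0) -> (-20.63,-5.393) [heading=244, draw]
FD 5: (-20.63,-5.393) -> (-22.822,-9.887) [heading=244, draw]
FD 15: (-22.822,-9.887) -> (-29.398,-23.369) [heading=244, draw]
Final: pos=(-29.398,-23.369), heading=244, 20 segment(s) drawn
Segments drawn: 20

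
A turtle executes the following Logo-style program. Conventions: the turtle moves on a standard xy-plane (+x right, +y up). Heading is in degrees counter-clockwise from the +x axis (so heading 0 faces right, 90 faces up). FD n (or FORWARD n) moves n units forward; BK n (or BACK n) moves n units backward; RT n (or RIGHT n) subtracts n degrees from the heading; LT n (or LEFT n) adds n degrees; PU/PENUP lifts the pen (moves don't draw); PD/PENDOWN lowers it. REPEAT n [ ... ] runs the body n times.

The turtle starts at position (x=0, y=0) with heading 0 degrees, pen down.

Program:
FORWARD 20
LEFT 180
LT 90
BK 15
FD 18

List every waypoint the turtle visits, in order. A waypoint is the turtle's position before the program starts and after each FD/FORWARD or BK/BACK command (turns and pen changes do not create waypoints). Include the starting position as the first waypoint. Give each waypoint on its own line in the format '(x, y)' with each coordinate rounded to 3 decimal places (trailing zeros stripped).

Executing turtle program step by step:
Start: pos=(0,0), heading=0, pen down
FD 20: (0,0) -> (20,0) [heading=0, draw]
LT 180: heading 0 -> 180
LT 90: heading 180 -> 270
BK 15: (20,0) -> (20,15) [heading=270, draw]
FD 18: (20,15) -> (20,-3) [heading=270, draw]
Final: pos=(20,-3), heading=270, 3 segment(s) drawn
Waypoints (4 total):
(0, 0)
(20, 0)
(20, 15)
(20, -3)

Answer: (0, 0)
(20, 0)
(20, 15)
(20, -3)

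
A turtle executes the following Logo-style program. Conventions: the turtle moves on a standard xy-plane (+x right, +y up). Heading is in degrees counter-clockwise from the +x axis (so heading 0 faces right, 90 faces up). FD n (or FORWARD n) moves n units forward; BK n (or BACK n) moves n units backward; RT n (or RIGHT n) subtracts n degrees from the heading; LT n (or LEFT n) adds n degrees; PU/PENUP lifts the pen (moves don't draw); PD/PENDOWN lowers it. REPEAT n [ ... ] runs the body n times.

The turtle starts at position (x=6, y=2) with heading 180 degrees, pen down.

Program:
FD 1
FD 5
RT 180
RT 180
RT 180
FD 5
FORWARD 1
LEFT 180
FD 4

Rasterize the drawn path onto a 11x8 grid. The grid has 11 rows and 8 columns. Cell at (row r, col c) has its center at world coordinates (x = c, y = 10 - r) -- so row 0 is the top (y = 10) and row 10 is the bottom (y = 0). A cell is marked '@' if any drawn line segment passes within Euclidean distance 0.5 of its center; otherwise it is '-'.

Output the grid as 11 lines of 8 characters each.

Answer: --------
--------
--------
--------
--------
--------
--------
--------
@@@@@@@-
--------
--------

Derivation:
Segment 0: (6,2) -> (5,2)
Segment 1: (5,2) -> (0,2)
Segment 2: (0,2) -> (5,2)
Segment 3: (5,2) -> (6,2)
Segment 4: (6,2) -> (2,2)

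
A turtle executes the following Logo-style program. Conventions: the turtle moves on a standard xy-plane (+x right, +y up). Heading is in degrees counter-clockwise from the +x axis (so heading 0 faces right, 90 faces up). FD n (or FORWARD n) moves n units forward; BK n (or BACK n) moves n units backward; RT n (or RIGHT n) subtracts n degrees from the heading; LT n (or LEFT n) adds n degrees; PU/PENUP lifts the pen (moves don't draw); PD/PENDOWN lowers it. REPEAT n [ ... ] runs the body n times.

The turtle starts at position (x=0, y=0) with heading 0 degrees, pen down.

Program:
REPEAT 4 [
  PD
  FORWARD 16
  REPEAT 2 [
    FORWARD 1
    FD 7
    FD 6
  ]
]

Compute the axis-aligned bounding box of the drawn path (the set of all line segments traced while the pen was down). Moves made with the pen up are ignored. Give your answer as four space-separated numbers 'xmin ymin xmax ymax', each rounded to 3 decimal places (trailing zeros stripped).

Executing turtle program step by step:
Start: pos=(0,0), heading=0, pen down
REPEAT 4 [
  -- iteration 1/4 --
  PD: pen down
  FD 16: (0,0) -> (16,0) [heading=0, draw]
  REPEAT 2 [
    -- iteration 1/2 --
    FD 1: (16,0) -> (17,0) [heading=0, draw]
    FD 7: (17,0) -> (24,0) [heading=0, draw]
    FD 6: (24,0) -> (30,0) [heading=0, draw]
    -- iteration 2/2 --
    FD 1: (30,0) -> (31,0) [heading=0, draw]
    FD 7: (31,0) -> (38,0) [heading=0, draw]
    FD 6: (38,0) -> (44,0) [heading=0, draw]
  ]
  -- iteration 2/4 --
  PD: pen down
  FD 16: (44,0) -> (60,0) [heading=0, draw]
  REPEAT 2 [
    -- iteration 1/2 --
    FD 1: (60,0) -> (61,0) [heading=0, draw]
    FD 7: (61,0) -> (68,0) [heading=0, draw]
    FD 6: (68,0) -> (74,0) [heading=0, draw]
    -- iteration 2/2 --
    FD 1: (74,0) -> (75,0) [heading=0, draw]
    FD 7: (75,0) -> (82,0) [heading=0, draw]
    FD 6: (82,0) -> (88,0) [heading=0, draw]
  ]
  -- iteration 3/4 --
  PD: pen down
  FD 16: (88,0) -> (104,0) [heading=0, draw]
  REPEAT 2 [
    -- iteration 1/2 --
    FD 1: (104,0) -> (105,0) [heading=0, draw]
    FD 7: (105,0) -> (112,0) [heading=0, draw]
    FD 6: (112,0) -> (118,0) [heading=0, draw]
    -- iteration 2/2 --
    FD 1: (118,0) -> (119,0) [heading=0, draw]
    FD 7: (119,0) -> (126,0) [heading=0, draw]
    FD 6: (126,0) -> (132,0) [heading=0, draw]
  ]
  -- iteration 4/4 --
  PD: pen down
  FD 16: (132,0) -> (148,0) [heading=0, draw]
  REPEAT 2 [
    -- iteration 1/2 --
    FD 1: (148,0) -> (149,0) [heading=0, draw]
    FD 7: (149,0) -> (156,0) [heading=0, draw]
    FD 6: (156,0) -> (162,0) [heading=0, draw]
    -- iteration 2/2 --
    FD 1: (162,0) -> (163,0) [heading=0, draw]
    FD 7: (163,0) -> (170,0) [heading=0, draw]
    FD 6: (170,0) -> (176,0) [heading=0, draw]
  ]
]
Final: pos=(176,0), heading=0, 28 segment(s) drawn

Segment endpoints: x in {0, 16, 17, 24, 30, 31, 38, 44, 60, 61, 68, 74, 75, 82, 88, 104, 105, 112, 118, 119, 126, 132, 148, 149, 156, 162, 163, 170, 176}, y in {0}
xmin=0, ymin=0, xmax=176, ymax=0

Answer: 0 0 176 0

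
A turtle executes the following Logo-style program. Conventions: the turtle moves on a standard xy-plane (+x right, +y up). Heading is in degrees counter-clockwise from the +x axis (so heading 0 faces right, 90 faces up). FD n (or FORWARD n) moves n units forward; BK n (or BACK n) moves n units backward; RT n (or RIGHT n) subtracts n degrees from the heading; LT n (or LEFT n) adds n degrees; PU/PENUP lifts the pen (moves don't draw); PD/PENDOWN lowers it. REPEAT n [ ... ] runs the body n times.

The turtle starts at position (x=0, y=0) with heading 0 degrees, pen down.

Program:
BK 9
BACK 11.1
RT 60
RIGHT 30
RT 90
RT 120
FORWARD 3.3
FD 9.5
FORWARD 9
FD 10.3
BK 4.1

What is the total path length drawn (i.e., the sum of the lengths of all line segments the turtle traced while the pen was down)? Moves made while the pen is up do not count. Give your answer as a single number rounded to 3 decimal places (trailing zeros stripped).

Executing turtle program step by step:
Start: pos=(0,0), heading=0, pen down
BK 9: (0,0) -> (-9,0) [heading=0, draw]
BK 11.1: (-9,0) -> (-20.1,0) [heading=0, draw]
RT 60: heading 0 -> 300
RT 30: heading 300 -> 270
RT 90: heading 270 -> 180
RT 120: heading 180 -> 60
FD 3.3: (-20.1,0) -> (-18.45,2.858) [heading=60, draw]
FD 9.5: (-18.45,2.858) -> (-13.7,11.085) [heading=60, draw]
FD 9: (-13.7,11.085) -> (-9.2,18.879) [heading=60, draw]
FD 10.3: (-9.2,18.879) -> (-4.05,27.799) [heading=60, draw]
BK 4.1: (-4.05,27.799) -> (-6.1,24.249) [heading=60, draw]
Final: pos=(-6.1,24.249), heading=60, 7 segment(s) drawn

Segment lengths:
  seg 1: (0,0) -> (-9,0), length = 9
  seg 2: (-9,0) -> (-20.1,0), length = 11.1
  seg 3: (-20.1,0) -> (-18.45,2.858), length = 3.3
  seg 4: (-18.45,2.858) -> (-13.7,11.085), length = 9.5
  seg 5: (-13.7,11.085) -> (-9.2,18.879), length = 9
  seg 6: (-9.2,18.879) -> (-4.05,27.799), length = 10.3
  seg 7: (-4.05,27.799) -> (-6.1,24.249), length = 4.1
Total = 56.3

Answer: 56.3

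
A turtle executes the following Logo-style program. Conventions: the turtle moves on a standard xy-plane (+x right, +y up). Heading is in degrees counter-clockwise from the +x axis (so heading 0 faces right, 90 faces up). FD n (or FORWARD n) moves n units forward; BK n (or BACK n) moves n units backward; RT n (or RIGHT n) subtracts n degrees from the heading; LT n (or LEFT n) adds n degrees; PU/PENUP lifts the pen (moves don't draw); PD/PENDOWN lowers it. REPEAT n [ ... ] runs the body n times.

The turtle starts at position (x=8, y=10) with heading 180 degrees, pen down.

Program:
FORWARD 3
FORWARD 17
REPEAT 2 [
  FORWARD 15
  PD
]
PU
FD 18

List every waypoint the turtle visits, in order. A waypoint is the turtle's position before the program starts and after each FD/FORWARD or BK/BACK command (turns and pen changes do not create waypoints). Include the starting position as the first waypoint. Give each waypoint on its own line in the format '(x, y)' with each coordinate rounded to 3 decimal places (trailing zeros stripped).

Executing turtle program step by step:
Start: pos=(8,10), heading=180, pen down
FD 3: (8,10) -> (5,10) [heading=180, draw]
FD 17: (5,10) -> (-12,10) [heading=180, draw]
REPEAT 2 [
  -- iteration 1/2 --
  FD 15: (-12,10) -> (-27,10) [heading=180, draw]
  PD: pen down
  -- iteration 2/2 --
  FD 15: (-27,10) -> (-42,10) [heading=180, draw]
  PD: pen down
]
PU: pen up
FD 18: (-42,10) -> (-60,10) [heading=180, move]
Final: pos=(-60,10), heading=180, 4 segment(s) drawn
Waypoints (6 total):
(8, 10)
(5, 10)
(-12, 10)
(-27, 10)
(-42, 10)
(-60, 10)

Answer: (8, 10)
(5, 10)
(-12, 10)
(-27, 10)
(-42, 10)
(-60, 10)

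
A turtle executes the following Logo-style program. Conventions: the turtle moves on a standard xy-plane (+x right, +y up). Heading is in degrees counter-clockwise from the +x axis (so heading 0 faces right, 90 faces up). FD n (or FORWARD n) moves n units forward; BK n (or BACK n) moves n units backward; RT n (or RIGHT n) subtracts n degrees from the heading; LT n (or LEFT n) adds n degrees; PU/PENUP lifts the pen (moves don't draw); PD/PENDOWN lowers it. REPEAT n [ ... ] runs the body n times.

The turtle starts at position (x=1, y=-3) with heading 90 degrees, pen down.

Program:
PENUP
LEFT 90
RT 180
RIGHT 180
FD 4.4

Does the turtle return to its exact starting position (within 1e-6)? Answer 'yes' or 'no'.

Executing turtle program step by step:
Start: pos=(1,-3), heading=90, pen down
PU: pen up
LT 90: heading 90 -> 180
RT 180: heading 180 -> 0
RT 180: heading 0 -> 180
FD 4.4: (1,-3) -> (-3.4,-3) [heading=180, move]
Final: pos=(-3.4,-3), heading=180, 0 segment(s) drawn

Start position: (1, -3)
Final position: (-3.4, -3)
Distance = 4.4; >= 1e-6 -> NOT closed

Answer: no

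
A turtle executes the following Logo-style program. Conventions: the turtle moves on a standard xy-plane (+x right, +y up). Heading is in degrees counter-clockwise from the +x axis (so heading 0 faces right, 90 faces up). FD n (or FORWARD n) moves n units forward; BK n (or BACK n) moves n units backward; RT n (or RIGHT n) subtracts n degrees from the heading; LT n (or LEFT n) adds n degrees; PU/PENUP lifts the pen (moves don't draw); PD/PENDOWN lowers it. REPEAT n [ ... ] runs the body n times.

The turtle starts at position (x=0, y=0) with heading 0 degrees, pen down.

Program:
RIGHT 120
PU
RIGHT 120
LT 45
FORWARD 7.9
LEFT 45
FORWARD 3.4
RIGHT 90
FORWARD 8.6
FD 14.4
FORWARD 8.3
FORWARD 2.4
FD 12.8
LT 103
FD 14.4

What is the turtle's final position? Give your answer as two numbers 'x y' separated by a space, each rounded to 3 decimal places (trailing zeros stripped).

Executing turtle program step by step:
Start: pos=(0,0), heading=0, pen down
RT 120: heading 0 -> 240
PU: pen up
RT 120: heading 240 -> 120
LT 45: heading 120 -> 165
FD 7.9: (0,0) -> (-7.631,2.045) [heading=165, move]
LT 45: heading 165 -> 210
FD 3.4: (-7.631,2.045) -> (-10.575,0.345) [heading=210, move]
RT 90: heading 210 -> 120
FD 8.6: (-10.575,0.345) -> (-14.875,7.792) [heading=120, move]
FD 14.4: (-14.875,7.792) -> (-22.075,20.263) [heading=120, move]
FD 8.3: (-22.075,20.263) -> (-26.225,27.451) [heading=120, move]
FD 2.4: (-26.225,27.451) -> (-27.425,29.53) [heading=120, move]
FD 12.8: (-27.425,29.53) -> (-33.825,40.615) [heading=120, move]
LT 103: heading 120 -> 223
FD 14.4: (-33.825,40.615) -> (-44.357,30.794) [heading=223, move]
Final: pos=(-44.357,30.794), heading=223, 0 segment(s) drawn

Answer: -44.357 30.794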